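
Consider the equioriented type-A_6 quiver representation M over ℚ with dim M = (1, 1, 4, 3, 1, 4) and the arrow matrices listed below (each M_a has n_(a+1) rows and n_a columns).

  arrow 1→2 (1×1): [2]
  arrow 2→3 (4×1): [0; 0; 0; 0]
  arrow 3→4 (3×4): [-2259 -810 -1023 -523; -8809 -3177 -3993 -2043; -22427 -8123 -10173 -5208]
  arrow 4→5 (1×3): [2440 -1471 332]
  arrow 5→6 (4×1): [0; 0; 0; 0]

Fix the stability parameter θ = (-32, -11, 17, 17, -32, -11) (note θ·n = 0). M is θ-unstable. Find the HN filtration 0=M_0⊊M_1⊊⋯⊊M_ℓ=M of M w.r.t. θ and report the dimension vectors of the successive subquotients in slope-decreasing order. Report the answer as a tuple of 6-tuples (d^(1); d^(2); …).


Via rank(M_{q-1}∘⋯∘M_p): M ≅ I[1,2], I[3,3], I[3,4]^2, I[3,5], I[6,6]^4.
μ_θ-semistable layers: μ^(1)=17; μ^(2)=2/3; μ^(3)=-11; μ^(4)=-32

((0, 0, 3, 2, 0, 0); (0, 0, 1, 1, 1, 0); (0, 1, 0, 0, 0, 4); (1, 0, 0, 0, 0, 0))


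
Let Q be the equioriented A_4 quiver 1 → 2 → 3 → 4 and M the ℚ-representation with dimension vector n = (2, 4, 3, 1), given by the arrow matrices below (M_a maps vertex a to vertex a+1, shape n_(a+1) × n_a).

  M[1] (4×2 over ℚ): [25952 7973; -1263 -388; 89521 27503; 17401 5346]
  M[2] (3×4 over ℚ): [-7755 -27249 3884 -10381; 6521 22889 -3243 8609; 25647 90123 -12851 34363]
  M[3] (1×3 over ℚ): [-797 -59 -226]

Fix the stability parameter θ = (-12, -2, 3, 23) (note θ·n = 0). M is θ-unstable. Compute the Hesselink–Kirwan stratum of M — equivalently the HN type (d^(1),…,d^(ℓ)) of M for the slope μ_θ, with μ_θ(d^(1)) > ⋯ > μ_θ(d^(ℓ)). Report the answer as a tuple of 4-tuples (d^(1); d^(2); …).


Interval decomposition of M: I[1,3], I[1,4], I[2,2]^2, I[3,3].
HN type (ℓ=4): μ^(1)=23; μ^(2)=3; μ^(3)=-2; μ^(4)=-12

((0, 0, 0, 1); (0, 0, 3, 0); (0, 4, 0, 0); (2, 0, 0, 0))


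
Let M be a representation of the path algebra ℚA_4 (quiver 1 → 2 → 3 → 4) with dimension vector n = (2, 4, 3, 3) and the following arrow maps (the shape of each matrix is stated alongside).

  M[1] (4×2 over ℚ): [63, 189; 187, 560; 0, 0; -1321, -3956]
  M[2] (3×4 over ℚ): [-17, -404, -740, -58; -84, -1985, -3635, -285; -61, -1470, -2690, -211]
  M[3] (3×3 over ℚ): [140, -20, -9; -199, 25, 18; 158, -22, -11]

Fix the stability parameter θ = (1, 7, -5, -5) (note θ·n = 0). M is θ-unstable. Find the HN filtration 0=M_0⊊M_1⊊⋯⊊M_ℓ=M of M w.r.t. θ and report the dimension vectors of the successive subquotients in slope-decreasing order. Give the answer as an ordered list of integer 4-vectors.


Interval decomposition of M: I[1,4]^2, I[2,2], I[2,4].
HN type (ℓ=3): μ^(1)=7; μ^(2)=-1/2; μ^(3)=-1

((0, 1, 0, 0); (2, 2, 2, 2); (0, 1, 1, 1))


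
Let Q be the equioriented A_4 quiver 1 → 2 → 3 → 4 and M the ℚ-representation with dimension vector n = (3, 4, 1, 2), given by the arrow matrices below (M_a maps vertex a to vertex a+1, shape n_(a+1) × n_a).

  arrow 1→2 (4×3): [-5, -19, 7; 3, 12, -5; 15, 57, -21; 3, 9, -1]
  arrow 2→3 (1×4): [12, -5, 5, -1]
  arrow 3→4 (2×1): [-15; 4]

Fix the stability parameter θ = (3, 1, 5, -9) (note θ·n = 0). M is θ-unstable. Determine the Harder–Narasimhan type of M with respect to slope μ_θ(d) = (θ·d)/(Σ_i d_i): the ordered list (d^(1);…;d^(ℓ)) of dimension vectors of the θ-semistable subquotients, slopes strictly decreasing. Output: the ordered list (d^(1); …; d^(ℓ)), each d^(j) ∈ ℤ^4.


Interval decomposition of M: I[1,1], I[1,2], I[1,4], I[2,2]^2, I[4,4].
HN type (ℓ=5): μ^(1)=3; μ^(2)=2; μ^(3)=1; μ^(4)=0; μ^(5)=-9

((1, 0, 0, 0); (1, 1, 0, 0); (0, 2, 0, 0); (1, 1, 1, 1); (0, 0, 0, 1))


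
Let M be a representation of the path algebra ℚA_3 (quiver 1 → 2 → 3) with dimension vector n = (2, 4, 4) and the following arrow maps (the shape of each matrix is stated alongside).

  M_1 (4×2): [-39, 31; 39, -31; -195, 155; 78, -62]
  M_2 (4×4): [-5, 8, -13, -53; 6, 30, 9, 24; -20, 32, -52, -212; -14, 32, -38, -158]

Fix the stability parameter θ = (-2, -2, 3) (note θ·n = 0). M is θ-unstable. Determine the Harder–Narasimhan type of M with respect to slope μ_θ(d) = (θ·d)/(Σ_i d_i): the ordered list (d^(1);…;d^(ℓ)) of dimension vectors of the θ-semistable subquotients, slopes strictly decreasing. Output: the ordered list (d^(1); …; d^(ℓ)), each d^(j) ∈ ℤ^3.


Via rank(M_{q-1}∘⋯∘M_p): M ≅ I[1,1], I[1,3], I[2,2]^2, I[2,3], I[3,3]^2.
μ_θ-semistable layers: μ^(1)=3; μ^(2)=-2

((0, 0, 4); (2, 4, 0))


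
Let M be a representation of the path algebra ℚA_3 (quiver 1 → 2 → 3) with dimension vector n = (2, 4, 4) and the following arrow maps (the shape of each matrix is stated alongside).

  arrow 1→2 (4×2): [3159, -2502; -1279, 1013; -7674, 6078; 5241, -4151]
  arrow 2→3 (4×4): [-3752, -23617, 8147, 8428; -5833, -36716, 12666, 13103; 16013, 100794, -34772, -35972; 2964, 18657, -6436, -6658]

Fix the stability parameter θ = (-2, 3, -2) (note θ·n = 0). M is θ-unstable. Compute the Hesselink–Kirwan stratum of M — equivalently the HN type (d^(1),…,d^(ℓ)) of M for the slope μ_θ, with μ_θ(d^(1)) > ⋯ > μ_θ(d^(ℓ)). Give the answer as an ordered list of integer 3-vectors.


Barcode: M ≅ I[1,3]^2, I[2,3]^2. HN layers by μ_θ (2 steps, strictly decreasing):
  μ^(1)=1/2; μ^(2)=-2

((0, 4, 4); (2, 0, 0))


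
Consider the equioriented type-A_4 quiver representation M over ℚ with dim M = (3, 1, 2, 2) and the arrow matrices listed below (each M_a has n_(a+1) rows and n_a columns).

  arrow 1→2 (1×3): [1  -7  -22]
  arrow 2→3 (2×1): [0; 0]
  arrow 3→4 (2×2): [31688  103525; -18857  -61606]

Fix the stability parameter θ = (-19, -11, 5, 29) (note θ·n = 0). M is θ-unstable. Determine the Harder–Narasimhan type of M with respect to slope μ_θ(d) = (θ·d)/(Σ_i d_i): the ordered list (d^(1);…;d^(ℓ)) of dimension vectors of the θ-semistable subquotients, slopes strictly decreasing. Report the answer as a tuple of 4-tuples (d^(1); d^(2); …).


Interval decomposition of M: I[1,1]^2, I[1,2], I[3,4]^2.
HN type (ℓ=4): μ^(1)=29; μ^(2)=5; μ^(3)=-11; μ^(4)=-19

((0, 0, 0, 2); (0, 0, 2, 0); (0, 1, 0, 0); (3, 0, 0, 0))


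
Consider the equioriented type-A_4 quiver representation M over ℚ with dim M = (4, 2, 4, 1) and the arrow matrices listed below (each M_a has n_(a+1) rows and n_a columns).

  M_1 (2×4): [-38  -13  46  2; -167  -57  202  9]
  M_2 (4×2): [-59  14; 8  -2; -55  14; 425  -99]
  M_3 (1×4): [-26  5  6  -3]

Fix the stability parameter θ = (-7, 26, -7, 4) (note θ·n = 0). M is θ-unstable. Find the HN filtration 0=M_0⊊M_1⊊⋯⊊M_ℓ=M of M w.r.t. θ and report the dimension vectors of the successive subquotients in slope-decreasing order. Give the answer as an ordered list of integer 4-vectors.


Interval decomposition of M: I[1,1]^2, I[1,3], I[1,4], I[3,3]^2.
HN type (ℓ=3): μ^(1)=19/2; μ^(2)=23/3; μ^(3)=-7

((0, 1, 1, 0); (0, 1, 1, 1); (4, 0, 2, 0))


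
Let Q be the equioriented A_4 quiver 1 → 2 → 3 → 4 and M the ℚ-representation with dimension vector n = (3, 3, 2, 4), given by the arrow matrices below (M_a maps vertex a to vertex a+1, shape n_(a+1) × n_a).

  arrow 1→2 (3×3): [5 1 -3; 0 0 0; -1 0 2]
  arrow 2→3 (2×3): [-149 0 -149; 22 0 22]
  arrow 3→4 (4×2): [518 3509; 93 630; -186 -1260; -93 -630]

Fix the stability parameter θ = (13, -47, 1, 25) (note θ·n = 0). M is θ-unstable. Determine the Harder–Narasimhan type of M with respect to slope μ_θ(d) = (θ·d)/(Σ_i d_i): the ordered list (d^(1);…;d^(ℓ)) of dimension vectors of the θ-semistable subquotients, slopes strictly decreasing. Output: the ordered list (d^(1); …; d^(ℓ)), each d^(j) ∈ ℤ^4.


Via rank(M_{q-1}∘⋯∘M_p): M ≅ I[1,1], I[1,2], I[1,4], I[2,2], I[3,4], I[4,4]^2.
μ_θ-semistable layers: μ^(1)=25; μ^(2)=13; μ^(3)=1; μ^(4)=-17; μ^(5)=-47

((0, 0, 0, 4); (1, 0, 0, 0); (0, 0, 2, 0); (2, 2, 0, 0); (0, 1, 0, 0))


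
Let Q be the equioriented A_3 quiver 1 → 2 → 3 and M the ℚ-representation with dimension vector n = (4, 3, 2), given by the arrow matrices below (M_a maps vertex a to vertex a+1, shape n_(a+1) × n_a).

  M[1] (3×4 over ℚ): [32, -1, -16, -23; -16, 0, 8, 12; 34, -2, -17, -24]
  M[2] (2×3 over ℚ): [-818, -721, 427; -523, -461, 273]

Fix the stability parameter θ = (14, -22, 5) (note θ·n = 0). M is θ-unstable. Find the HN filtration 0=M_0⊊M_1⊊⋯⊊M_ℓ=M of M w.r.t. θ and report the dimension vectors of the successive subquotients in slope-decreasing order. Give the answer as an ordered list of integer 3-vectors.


Via rank(M_{q-1}∘⋯∘M_p): M ≅ I[1,1], I[1,2], I[1,3]^2.
μ_θ-semistable layers: μ^(1)=14; μ^(2)=5; μ^(3)=-4

((1, 0, 0); (0, 0, 2); (3, 3, 0))


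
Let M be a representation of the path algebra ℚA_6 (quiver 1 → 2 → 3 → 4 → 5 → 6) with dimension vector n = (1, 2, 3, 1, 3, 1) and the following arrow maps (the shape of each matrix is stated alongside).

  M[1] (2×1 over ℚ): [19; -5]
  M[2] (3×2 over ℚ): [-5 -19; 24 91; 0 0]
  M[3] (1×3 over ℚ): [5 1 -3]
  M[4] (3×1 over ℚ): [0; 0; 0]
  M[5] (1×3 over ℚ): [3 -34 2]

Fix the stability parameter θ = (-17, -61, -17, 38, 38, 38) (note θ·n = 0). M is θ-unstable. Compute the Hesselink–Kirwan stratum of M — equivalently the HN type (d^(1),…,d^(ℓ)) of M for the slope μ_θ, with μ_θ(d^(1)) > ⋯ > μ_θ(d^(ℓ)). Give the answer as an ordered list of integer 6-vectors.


Via rank(M_{q-1}∘⋯∘M_p): M ≅ I[1,4], I[2,3], I[3,3], I[5,5]^2, I[5,6].
μ_θ-semistable layers: μ^(1)=38; μ^(2)=-17; μ^(3)=-39; μ^(4)=-61

((0, 0, 0, 1, 3, 1); (0, 0, 3, 0, 0, 0); (1, 1, 0, 0, 0, 0); (0, 1, 0, 0, 0, 0))


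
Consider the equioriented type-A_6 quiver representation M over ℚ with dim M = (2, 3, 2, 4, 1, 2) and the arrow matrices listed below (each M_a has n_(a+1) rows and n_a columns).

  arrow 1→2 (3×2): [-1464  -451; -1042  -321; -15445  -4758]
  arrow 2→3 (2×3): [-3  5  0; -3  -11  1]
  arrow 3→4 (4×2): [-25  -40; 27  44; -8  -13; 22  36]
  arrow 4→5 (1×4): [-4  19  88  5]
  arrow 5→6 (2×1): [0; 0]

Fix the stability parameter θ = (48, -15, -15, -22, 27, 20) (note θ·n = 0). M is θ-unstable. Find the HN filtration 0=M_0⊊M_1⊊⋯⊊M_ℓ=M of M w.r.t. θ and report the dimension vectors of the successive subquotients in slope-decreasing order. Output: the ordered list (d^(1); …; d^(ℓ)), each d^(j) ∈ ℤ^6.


Barcode: M ≅ I[1,2], I[1,5], I[2,4], I[4,4]^2, I[6,6]^2. HN layers by μ_θ (6 steps, strictly decreasing):
  μ^(1)=27; μ^(2)=20; μ^(3)=33/2; μ^(4)=-1; μ^(5)=-52/3; μ^(6)=-22

((0, 0, 0, 0, 1, 0); (0, 0, 0, 0, 0, 2); (1, 1, 0, 0, 0, 0); (1, 1, 1, 1, 0, 0); (0, 1, 1, 1, 0, 0); (0, 0, 0, 2, 0, 0))


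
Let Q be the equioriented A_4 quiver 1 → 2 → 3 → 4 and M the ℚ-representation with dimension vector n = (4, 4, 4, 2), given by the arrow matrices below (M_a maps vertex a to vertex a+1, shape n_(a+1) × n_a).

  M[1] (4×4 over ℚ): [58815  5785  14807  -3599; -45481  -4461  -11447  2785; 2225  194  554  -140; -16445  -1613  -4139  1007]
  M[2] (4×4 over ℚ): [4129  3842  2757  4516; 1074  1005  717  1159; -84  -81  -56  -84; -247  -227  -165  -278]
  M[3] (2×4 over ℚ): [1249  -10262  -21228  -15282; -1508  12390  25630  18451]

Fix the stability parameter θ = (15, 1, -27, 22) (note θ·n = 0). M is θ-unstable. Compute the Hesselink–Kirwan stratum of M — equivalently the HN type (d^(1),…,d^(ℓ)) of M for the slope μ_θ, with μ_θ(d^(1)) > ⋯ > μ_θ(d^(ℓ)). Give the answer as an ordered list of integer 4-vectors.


Barcode: M ≅ I[1,1], I[1,2], I[1,4]^2, I[2,3], I[3,3]. HN layers by μ_θ (6 steps, strictly decreasing):
  μ^(1)=22; μ^(2)=15; μ^(3)=8; μ^(4)=-11/3; μ^(5)=-13; μ^(6)=-27

((0, 0, 0, 2); (1, 0, 0, 0); (1, 1, 0, 0); (2, 2, 2, 0); (0, 1, 1, 0); (0, 0, 1, 0))


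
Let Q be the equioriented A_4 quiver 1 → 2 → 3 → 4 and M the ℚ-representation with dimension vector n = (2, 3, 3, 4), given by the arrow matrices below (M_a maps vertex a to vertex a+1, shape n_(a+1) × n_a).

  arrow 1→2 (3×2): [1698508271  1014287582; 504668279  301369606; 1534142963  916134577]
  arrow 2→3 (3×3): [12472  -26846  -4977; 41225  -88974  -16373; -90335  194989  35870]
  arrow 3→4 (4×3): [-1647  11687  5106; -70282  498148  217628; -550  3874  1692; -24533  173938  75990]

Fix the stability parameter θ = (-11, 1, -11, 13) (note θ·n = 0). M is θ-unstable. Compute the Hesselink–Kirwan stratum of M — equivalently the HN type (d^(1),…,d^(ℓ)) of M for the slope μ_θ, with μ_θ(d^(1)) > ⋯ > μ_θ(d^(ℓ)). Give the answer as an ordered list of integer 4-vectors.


Via rank(M_{q-1}∘⋯∘M_p): M ≅ I[1,4]^2, I[2,4], I[4,4].
μ_θ-semistable layers: μ^(1)=13; μ^(2)=-5; μ^(3)=-11

((0, 0, 0, 4); (0, 3, 3, 0); (2, 0, 0, 0))


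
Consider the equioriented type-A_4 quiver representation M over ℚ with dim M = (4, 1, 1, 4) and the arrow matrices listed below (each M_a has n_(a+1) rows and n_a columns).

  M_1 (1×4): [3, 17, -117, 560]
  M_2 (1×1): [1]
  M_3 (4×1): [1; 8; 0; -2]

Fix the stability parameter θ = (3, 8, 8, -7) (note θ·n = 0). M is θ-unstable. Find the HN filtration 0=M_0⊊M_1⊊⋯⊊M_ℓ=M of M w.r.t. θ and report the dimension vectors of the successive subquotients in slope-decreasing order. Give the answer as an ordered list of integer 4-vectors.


Interval decomposition of M: I[1,1]^3, I[1,4], I[4,4]^3.
HN type (ℓ=2): μ^(1)=3; μ^(2)=-7

((4, 1, 1, 1); (0, 0, 0, 3))


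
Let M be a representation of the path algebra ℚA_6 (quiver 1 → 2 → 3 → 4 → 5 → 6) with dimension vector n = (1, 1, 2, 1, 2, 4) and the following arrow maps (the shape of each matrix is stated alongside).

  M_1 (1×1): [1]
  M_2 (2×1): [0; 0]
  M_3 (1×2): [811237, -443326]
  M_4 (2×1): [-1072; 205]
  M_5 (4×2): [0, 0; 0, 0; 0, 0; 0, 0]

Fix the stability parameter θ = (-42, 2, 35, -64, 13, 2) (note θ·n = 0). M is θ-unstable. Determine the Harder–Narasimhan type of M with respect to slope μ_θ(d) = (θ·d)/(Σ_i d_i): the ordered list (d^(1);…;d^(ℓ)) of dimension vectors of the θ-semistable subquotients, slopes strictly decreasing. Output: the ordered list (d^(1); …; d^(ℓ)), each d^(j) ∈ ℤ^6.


Barcode: M ≅ I[1,2], I[3,3], I[3,5], I[5,5], I[6,6]^4. HN layers by μ_θ (5 steps, strictly decreasing):
  μ^(1)=35; μ^(2)=13; μ^(3)=2; μ^(4)=-29/2; μ^(5)=-42

((0, 0, 1, 0, 0, 0); (0, 0, 0, 0, 2, 0); (0, 1, 0, 0, 0, 4); (0, 0, 1, 1, 0, 0); (1, 0, 0, 0, 0, 0))


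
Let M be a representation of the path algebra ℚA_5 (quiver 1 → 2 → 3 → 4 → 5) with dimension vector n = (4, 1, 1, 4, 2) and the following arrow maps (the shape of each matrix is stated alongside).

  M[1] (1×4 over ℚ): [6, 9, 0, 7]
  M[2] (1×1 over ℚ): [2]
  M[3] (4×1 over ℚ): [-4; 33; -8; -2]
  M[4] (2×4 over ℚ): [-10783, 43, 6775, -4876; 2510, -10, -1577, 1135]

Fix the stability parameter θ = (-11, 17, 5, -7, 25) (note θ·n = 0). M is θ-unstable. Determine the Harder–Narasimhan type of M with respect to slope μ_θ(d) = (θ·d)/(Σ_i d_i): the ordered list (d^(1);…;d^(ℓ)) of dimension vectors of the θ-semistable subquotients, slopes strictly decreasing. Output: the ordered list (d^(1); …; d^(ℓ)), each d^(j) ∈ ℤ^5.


Barcode: M ≅ I[1,1]^3, I[1,5], I[4,4]^2, I[4,5]. HN layers by μ_θ (4 steps, strictly decreasing):
  μ^(1)=25; μ^(2)=5; μ^(3)=-7; μ^(4)=-11

((0, 0, 0, 0, 2); (0, 1, 1, 1, 0); (0, 0, 0, 3, 0); (4, 0, 0, 0, 0))


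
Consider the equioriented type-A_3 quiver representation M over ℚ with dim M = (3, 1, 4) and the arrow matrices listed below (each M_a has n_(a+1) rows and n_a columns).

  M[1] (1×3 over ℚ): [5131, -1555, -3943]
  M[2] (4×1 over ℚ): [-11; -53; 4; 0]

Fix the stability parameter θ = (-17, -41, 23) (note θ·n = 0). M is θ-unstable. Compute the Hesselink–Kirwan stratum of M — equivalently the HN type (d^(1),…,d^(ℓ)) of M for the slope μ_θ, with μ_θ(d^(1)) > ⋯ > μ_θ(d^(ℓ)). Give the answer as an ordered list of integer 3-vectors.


Via rank(M_{q-1}∘⋯∘M_p): M ≅ I[1,1]^2, I[1,3], I[3,3]^3.
μ_θ-semistable layers: μ^(1)=23; μ^(2)=-17; μ^(3)=-29

((0, 0, 4); (2, 0, 0); (1, 1, 0))


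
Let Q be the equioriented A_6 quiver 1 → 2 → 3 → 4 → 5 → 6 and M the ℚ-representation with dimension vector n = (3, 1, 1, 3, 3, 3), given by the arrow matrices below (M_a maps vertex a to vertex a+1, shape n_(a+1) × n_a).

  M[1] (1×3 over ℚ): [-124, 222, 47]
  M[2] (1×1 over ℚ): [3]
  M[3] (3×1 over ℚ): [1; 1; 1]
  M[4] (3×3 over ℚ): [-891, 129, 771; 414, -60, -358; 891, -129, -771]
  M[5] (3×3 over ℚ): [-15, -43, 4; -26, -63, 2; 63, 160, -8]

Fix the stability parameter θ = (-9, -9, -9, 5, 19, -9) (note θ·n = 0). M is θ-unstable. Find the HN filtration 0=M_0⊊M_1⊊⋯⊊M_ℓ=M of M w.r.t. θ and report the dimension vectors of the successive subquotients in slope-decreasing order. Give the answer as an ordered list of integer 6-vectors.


Interval decomposition of M: I[1,1]^2, I[1,6], I[4,4], I[4,6], I[5,6].
HN type (ℓ=2): μ^(1)=5; μ^(2)=-9

((0, 0, 0, 3, 3, 3); (3, 1, 1, 0, 0, 0))


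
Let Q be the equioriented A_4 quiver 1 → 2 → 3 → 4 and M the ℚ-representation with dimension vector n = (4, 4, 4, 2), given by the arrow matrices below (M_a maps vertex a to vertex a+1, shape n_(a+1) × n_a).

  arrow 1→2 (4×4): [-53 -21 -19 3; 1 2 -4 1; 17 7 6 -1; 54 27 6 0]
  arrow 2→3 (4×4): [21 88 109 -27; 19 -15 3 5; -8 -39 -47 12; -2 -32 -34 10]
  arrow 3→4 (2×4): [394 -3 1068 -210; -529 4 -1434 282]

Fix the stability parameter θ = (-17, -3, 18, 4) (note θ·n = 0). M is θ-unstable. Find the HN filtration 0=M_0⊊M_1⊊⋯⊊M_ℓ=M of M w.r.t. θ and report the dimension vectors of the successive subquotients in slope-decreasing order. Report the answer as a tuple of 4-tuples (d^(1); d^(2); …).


Interval decomposition of M: I[1,1], I[1,3], I[1,4]^2, I[2,3].
HN type (ℓ=4): μ^(1)=18; μ^(2)=11; μ^(3)=-3; μ^(4)=-17

((0, 0, 2, 0); (0, 0, 2, 2); (0, 4, 0, 0); (4, 0, 0, 0))


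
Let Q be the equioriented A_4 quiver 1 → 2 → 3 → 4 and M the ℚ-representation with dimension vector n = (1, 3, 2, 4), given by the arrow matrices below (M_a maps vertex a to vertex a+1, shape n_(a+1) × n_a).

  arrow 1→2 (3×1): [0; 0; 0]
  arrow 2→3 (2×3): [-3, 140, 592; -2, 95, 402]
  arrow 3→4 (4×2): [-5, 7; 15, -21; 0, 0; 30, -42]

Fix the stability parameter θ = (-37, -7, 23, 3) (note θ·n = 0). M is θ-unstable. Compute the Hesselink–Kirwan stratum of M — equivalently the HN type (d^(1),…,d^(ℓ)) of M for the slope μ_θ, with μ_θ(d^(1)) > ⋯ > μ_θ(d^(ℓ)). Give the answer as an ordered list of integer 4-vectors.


Interval decomposition of M: I[1,1], I[2,2], I[2,3], I[2,4], I[4,4]^3.
HN type (ℓ=5): μ^(1)=23; μ^(2)=13; μ^(3)=3; μ^(4)=-7; μ^(5)=-37

((0, 0, 1, 0); (0, 0, 1, 1); (0, 0, 0, 3); (0, 3, 0, 0); (1, 0, 0, 0))


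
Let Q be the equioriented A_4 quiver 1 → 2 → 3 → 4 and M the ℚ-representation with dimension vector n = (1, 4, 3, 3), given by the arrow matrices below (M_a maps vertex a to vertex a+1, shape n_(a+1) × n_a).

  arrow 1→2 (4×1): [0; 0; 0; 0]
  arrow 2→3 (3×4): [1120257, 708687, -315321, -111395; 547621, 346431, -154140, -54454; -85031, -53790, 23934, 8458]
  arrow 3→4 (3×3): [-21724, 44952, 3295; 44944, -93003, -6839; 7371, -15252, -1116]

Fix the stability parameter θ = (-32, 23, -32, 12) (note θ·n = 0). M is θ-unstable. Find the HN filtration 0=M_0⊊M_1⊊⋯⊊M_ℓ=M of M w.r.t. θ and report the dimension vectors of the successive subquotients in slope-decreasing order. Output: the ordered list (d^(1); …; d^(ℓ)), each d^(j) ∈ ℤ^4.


Via rank(M_{q-1}∘⋯∘M_p): M ≅ I[1,1], I[2,2], I[2,4]^3.
μ_θ-semistable layers: μ^(1)=23; μ^(2)=12; μ^(3)=-9/2; μ^(4)=-32

((0, 1, 0, 0); (0, 0, 0, 3); (0, 3, 3, 0); (1, 0, 0, 0))


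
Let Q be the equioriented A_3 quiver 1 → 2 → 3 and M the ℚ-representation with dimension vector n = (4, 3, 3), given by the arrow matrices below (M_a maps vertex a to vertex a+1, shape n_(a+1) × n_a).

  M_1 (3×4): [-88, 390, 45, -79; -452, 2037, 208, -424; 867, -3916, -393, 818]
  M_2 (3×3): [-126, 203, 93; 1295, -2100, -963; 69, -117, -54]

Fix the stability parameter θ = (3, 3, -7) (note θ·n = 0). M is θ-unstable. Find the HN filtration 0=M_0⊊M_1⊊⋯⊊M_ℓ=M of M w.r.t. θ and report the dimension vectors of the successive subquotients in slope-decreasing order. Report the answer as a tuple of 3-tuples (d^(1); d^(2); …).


Barcode: M ≅ I[1,1], I[1,2], I[1,3]^2, I[3,3]. HN layers by μ_θ (3 steps, strictly decreasing):
  μ^(1)=3; μ^(2)=-1/3; μ^(3)=-7

((2, 1, 0); (2, 2, 2); (0, 0, 1))


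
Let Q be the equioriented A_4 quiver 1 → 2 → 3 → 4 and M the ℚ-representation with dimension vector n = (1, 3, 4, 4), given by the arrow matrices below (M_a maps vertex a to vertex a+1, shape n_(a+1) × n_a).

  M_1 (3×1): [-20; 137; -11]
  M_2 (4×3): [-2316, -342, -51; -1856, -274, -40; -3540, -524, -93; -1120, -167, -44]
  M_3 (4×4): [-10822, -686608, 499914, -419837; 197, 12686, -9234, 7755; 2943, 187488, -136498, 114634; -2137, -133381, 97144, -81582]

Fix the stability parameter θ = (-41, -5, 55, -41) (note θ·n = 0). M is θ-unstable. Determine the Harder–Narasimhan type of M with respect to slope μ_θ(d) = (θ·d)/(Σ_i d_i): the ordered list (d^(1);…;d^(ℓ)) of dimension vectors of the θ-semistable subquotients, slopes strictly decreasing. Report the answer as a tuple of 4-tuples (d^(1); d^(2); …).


Via rank(M_{q-1}∘⋯∘M_p): M ≅ I[1,4], I[2,2], I[2,4], I[3,4]^2.
μ_θ-semistable layers: μ^(1)=7; μ^(2)=-5; μ^(3)=-41

((0, 0, 4, 4); (0, 3, 0, 0); (1, 0, 0, 0))


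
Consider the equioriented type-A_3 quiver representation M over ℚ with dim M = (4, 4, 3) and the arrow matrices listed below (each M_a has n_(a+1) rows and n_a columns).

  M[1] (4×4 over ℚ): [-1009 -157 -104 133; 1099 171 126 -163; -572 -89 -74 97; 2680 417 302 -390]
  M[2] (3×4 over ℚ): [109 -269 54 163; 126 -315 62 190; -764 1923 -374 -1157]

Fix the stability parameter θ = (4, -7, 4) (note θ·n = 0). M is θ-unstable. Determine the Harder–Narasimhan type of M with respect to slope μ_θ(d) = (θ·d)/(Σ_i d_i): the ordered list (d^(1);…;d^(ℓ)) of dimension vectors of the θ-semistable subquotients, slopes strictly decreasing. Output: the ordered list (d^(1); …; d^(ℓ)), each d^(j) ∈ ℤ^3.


Via rank(M_{q-1}∘⋯∘M_p): M ≅ I[1,2], I[1,3]^3.
μ_θ-semistable layers: μ^(1)=4; μ^(2)=-3/2

((0, 0, 3); (4, 4, 0))


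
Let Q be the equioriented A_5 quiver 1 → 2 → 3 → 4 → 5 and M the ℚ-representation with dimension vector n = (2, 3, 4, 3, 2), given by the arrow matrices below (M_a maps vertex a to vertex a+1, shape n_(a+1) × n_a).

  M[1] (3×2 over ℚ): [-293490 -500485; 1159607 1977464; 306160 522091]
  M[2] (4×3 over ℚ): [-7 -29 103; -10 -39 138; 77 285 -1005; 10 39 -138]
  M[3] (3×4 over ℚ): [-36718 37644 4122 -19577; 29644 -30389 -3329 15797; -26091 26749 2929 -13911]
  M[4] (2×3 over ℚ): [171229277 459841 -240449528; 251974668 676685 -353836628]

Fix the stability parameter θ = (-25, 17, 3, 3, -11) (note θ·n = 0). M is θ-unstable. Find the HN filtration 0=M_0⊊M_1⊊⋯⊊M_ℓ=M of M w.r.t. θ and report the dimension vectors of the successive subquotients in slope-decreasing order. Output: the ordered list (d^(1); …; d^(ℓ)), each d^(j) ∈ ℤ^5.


Barcode: M ≅ I[1,2], I[1,5], I[2,5], I[3,3], I[3,4]. HN layers by μ_θ (3 steps, strictly decreasing):
  μ^(1)=17; μ^(2)=3; μ^(3)=-25

((0, 1, 0, 0, 0); (0, 2, 4, 3, 2); (2, 0, 0, 0, 0))


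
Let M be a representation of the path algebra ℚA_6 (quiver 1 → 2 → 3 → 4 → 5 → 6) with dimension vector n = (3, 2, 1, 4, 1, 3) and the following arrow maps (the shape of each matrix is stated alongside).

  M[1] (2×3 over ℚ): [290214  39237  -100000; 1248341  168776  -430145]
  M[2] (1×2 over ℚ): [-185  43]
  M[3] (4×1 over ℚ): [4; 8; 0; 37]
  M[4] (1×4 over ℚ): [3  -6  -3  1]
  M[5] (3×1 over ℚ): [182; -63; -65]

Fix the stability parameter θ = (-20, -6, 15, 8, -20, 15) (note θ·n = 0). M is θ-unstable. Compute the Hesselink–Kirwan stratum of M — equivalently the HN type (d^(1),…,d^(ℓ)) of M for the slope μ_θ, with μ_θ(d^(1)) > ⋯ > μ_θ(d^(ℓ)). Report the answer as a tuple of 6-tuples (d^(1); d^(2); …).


Barcode: M ≅ I[1,1], I[1,2], I[1,6], I[4,4]^3, I[6,6]^2. HN layers by μ_θ (5 steps, strictly decreasing):
  μ^(1)=15; μ^(2)=8; μ^(3)=1; μ^(4)=-6; μ^(5)=-20

((0, 0, 0, 0, 0, 3); (0, 0, 0, 3, 0, 0); (0, 0, 1, 1, 1, 0); (0, 2, 0, 0, 0, 0); (3, 0, 0, 0, 0, 0))


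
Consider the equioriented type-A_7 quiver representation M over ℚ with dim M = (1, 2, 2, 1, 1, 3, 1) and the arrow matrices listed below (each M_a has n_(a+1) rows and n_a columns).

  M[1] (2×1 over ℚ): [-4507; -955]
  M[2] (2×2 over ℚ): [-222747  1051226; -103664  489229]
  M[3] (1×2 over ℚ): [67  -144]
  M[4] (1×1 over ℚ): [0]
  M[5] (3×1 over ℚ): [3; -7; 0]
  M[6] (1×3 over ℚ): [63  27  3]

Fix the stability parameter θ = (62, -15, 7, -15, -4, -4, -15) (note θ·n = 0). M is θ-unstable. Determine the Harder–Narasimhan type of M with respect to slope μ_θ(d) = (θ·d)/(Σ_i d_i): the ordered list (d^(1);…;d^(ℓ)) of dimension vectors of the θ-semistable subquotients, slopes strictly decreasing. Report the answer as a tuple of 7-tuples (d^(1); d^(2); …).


Via rank(M_{q-1}∘⋯∘M_p): M ≅ I[1,4], I[2,3], I[5,6], I[6,6], I[6,7].
μ_θ-semistable layers: μ^(1)=39/4; μ^(2)=7; μ^(3)=-4; μ^(4)=-19/2; μ^(5)=-15

((1, 1, 1, 1, 0, 0, 0); (0, 0, 1, 0, 0, 0, 0); (0, 0, 0, 0, 1, 2, 0); (0, 0, 0, 0, 0, 1, 1); (0, 1, 0, 0, 0, 0, 0))


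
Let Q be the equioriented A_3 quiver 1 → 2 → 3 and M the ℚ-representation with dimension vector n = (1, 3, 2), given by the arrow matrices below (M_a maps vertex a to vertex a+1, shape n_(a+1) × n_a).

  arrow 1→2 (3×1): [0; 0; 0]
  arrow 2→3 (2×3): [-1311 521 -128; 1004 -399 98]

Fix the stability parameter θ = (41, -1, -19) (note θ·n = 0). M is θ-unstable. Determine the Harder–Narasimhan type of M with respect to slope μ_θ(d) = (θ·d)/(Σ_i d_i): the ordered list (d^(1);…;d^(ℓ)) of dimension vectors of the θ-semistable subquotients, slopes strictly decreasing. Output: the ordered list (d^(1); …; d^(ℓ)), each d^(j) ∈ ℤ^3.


Barcode: M ≅ I[1,1], I[2,2], I[2,3]^2. HN layers by μ_θ (3 steps, strictly decreasing):
  μ^(1)=41; μ^(2)=-1; μ^(3)=-10

((1, 0, 0); (0, 1, 0); (0, 2, 2))


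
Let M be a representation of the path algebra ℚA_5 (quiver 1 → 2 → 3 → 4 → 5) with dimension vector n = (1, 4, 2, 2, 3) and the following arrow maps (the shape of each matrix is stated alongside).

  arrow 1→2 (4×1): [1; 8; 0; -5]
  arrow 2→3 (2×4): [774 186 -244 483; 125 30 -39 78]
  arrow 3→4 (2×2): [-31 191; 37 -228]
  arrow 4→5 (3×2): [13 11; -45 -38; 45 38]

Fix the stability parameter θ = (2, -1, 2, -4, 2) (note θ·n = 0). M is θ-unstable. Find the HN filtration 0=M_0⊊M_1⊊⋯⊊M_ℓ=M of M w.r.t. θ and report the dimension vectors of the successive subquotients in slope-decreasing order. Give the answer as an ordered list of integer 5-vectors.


Interval decomposition of M: I[1,5], I[2,2]^2, I[2,5], I[5,5].
HN type (ℓ=3): μ^(1)=2; μ^(2)=-1/4; μ^(3)=-1

((0, 0, 0, 0, 3); (1, 1, 1, 1, 0); (0, 3, 1, 1, 0))


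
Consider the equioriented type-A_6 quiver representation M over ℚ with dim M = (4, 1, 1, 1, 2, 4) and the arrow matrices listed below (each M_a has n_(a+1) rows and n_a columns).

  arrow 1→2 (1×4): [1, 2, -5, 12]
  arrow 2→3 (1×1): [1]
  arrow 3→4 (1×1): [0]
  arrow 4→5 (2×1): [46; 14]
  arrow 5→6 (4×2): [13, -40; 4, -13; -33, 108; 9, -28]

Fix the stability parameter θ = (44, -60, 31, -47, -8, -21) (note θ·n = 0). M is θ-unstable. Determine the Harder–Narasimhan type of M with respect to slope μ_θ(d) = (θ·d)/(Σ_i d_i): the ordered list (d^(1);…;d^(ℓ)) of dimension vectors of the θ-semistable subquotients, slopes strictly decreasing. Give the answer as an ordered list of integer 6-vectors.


Via rank(M_{q-1}∘⋯∘M_p): M ≅ I[1,1]^3, I[1,3], I[4,6], I[5,6], I[6,6]^2.
μ_θ-semistable layers: μ^(1)=44; μ^(2)=31; μ^(3)=-8; μ^(4)=-29/2; μ^(5)=-21; μ^(6)=-47

((3, 0, 0, 0, 0, 0); (0, 0, 1, 0, 0, 0); (1, 1, 0, 0, 0, 0); (0, 0, 0, 0, 2, 2); (0, 0, 0, 0, 0, 2); (0, 0, 0, 1, 0, 0))


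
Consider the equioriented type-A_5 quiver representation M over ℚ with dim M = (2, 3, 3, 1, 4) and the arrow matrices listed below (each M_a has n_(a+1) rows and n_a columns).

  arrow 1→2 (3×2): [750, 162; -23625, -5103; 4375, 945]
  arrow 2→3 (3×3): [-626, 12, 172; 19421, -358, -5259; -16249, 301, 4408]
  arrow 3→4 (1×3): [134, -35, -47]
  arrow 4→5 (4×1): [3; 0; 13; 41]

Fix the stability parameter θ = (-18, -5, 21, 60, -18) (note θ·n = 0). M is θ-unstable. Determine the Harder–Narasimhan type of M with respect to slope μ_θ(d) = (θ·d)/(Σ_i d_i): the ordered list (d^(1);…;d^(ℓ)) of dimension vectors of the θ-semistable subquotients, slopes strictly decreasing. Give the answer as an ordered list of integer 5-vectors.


Via rank(M_{q-1}∘⋯∘M_p): M ≅ I[1,1], I[1,3], I[2,3], I[2,5], I[5,5]^3.
μ_θ-semistable layers: μ^(1)=21; μ^(2)=-5; μ^(3)=-18

((0, 0, 3, 1, 1); (0, 3, 0, 0, 0); (2, 0, 0, 0, 3))


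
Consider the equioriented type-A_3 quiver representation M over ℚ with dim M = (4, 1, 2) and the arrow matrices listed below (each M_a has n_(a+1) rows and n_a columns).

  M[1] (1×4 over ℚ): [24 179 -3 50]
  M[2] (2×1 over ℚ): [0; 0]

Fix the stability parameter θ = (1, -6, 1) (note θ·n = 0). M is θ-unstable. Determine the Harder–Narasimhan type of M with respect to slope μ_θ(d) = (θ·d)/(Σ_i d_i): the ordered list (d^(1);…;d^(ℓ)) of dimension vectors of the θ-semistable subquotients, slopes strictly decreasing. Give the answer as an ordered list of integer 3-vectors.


Barcode: M ≅ I[1,1]^3, I[1,2], I[3,3]^2. HN layers by μ_θ (2 steps, strictly decreasing):
  μ^(1)=1; μ^(2)=-5/2

((3, 0, 2); (1, 1, 0))


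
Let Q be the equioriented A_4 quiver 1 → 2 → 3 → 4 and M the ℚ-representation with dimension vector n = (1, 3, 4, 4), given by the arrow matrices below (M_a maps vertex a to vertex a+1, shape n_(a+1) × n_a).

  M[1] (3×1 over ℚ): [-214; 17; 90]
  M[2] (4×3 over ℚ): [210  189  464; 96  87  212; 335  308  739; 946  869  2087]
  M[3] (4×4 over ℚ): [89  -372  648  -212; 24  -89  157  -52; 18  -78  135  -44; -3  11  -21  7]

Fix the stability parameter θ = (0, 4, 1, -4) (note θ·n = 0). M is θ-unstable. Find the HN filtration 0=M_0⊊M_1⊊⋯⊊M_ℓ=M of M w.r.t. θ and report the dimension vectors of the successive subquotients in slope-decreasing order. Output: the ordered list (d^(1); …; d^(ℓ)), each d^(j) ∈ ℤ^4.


Via rank(M_{q-1}∘⋯∘M_p): M ≅ I[1,4], I[2,4]^2, I[3,4].
μ_θ-semistable layers: μ^(1)=1/3; μ^(2)=0; μ^(3)=-3/2

((0, 3, 3, 3); (1, 0, 0, 0); (0, 0, 1, 1))


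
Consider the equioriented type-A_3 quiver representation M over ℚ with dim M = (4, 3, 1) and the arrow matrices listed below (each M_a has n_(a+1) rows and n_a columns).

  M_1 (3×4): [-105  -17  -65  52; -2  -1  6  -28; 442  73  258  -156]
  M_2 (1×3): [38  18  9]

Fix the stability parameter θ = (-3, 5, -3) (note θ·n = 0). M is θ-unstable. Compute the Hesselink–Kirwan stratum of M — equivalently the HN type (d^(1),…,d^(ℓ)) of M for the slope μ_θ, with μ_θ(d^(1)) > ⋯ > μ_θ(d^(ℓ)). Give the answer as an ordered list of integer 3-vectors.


Barcode: M ≅ I[1,1], I[1,2]^2, I[1,3]. HN layers by μ_θ (3 steps, strictly decreasing):
  μ^(1)=5; μ^(2)=1; μ^(3)=-3

((0, 2, 0); (0, 1, 1); (4, 0, 0))


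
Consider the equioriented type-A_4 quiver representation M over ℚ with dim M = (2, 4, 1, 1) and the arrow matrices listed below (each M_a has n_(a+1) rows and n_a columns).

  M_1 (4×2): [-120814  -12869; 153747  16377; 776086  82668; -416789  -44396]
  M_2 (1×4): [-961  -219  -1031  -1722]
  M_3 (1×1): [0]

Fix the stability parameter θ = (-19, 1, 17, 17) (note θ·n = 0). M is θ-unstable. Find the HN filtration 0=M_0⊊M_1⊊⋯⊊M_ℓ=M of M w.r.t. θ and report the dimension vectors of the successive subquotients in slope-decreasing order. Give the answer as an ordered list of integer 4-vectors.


Interval decomposition of M: I[1,2], I[1,3], I[2,2]^2, I[4,4].
HN type (ℓ=3): μ^(1)=17; μ^(2)=1; μ^(3)=-19

((0, 0, 1, 1); (0, 4, 0, 0); (2, 0, 0, 0))


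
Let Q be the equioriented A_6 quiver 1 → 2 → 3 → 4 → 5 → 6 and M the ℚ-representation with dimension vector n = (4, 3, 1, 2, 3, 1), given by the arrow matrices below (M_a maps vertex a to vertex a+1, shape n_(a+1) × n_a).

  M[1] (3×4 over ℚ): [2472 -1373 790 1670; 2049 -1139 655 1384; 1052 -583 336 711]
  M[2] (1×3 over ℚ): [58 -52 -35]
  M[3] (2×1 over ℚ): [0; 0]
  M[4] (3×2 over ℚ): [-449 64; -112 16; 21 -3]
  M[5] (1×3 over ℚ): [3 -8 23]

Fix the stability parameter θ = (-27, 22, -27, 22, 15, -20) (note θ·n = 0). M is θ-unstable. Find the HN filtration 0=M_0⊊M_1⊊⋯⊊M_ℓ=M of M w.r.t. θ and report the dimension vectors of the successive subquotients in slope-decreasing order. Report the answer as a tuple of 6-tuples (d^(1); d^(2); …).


Interval decomposition of M: I[1,1], I[1,2]^2, I[1,3], I[4,5], I[4,6], I[5,5].
HN type (ℓ=6): μ^(1)=22; μ^(2)=37/2; μ^(3)=15; μ^(4)=17/3; μ^(5)=-5/2; μ^(6)=-27

((0, 2, 0, 0, 0, 0); (0, 0, 0, 1, 1, 0); (0, 0, 0, 0, 1, 0); (0, 0, 0, 1, 1, 1); (0, 1, 1, 0, 0, 0); (4, 0, 0, 0, 0, 0))


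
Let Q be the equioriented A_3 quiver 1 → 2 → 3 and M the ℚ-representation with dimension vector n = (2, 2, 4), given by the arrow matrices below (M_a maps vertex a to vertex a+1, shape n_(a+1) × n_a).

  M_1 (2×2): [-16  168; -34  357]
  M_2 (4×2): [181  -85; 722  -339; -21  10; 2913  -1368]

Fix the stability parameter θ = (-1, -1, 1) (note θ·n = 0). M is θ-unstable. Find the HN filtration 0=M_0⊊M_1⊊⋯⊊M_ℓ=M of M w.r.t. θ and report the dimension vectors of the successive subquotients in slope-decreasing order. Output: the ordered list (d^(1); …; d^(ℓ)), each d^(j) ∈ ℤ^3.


Barcode: M ≅ I[1,1], I[1,3], I[2,3], I[3,3]^2. HN layers by μ_θ (2 steps, strictly decreasing):
  μ^(1)=1; μ^(2)=-1

((0, 0, 4); (2, 2, 0))


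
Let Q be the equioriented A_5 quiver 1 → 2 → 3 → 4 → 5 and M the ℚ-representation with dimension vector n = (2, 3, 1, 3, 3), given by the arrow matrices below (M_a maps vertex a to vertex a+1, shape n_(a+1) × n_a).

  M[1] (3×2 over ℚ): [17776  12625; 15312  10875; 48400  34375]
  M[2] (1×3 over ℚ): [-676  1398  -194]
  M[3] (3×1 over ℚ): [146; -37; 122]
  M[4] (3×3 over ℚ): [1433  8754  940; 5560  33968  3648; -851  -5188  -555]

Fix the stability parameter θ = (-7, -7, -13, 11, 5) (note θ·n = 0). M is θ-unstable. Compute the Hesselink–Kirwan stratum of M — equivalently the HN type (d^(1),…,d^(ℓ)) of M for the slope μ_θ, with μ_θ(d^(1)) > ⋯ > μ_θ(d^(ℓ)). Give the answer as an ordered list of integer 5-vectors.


Interval decomposition of M: I[1,1], I[1,2], I[2,2], I[2,4], I[4,5]^2, I[5,5].
HN type (ℓ=5): μ^(1)=11; μ^(2)=8; μ^(3)=5; μ^(4)=-7; μ^(5)=-10

((0, 0, 0, 1, 0); (0, 0, 0, 2, 2); (0, 0, 0, 0, 1); (2, 2, 0, 0, 0); (0, 1, 1, 0, 0))


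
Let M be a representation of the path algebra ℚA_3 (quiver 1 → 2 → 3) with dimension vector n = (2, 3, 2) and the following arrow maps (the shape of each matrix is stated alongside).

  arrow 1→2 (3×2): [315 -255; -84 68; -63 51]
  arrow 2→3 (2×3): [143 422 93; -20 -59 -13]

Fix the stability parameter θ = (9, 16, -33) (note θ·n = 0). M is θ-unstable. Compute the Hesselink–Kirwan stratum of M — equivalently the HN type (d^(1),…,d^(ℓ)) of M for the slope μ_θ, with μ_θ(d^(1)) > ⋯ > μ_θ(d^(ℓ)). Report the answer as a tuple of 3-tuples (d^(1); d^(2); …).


Via rank(M_{q-1}∘⋯∘M_p): M ≅ I[1,1], I[1,3], I[2,2], I[2,3].
μ_θ-semistable layers: μ^(1)=16; μ^(2)=9; μ^(3)=-8/3; μ^(4)=-17/2

((0, 1, 0); (1, 0, 0); (1, 1, 1); (0, 1, 1))


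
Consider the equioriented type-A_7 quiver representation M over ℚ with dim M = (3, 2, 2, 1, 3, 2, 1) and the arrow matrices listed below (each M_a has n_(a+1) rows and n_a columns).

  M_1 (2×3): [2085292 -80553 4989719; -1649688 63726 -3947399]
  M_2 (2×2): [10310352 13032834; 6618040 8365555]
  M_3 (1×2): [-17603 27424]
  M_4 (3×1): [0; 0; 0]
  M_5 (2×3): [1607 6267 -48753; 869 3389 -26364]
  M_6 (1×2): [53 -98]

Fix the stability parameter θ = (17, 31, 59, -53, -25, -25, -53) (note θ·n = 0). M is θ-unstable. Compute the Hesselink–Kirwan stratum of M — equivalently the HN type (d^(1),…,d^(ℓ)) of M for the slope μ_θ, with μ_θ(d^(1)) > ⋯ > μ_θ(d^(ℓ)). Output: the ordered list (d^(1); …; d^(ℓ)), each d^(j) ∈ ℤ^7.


Via rank(M_{q-1}∘⋯∘M_p): M ≅ I[1,1], I[1,2], I[1,4], I[3,3], I[5,5], I[5,6], I[5,7].
μ_θ-semistable layers: μ^(1)=59; μ^(2)=31; μ^(3)=17; μ^(4)=27/2; μ^(5)=-25; μ^(6)=-103/3

((0, 0, 1, 0, 0, 0, 0); (0, 1, 0, 0, 0, 0, 0); (2, 0, 0, 0, 0, 0, 0); (1, 1, 1, 1, 0, 0, 0); (0, 0, 0, 0, 2, 1, 0); (0, 0, 0, 0, 1, 1, 1))


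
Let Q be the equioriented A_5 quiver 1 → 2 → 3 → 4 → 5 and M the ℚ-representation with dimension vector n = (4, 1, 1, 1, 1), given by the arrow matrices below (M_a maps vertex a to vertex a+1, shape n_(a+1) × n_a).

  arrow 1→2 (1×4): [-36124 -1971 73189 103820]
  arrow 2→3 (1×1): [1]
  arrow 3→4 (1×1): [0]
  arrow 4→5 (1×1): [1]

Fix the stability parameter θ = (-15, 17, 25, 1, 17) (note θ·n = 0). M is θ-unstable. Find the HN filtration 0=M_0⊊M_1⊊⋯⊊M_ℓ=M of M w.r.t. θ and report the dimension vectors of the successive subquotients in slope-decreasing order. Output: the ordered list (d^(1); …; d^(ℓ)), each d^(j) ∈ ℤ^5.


Barcode: M ≅ I[1,1]^3, I[1,3], I[4,5]. HN layers by μ_θ (4 steps, strictly decreasing):
  μ^(1)=25; μ^(2)=17; μ^(3)=1; μ^(4)=-15

((0, 0, 1, 0, 0); (0, 1, 0, 0, 1); (0, 0, 0, 1, 0); (4, 0, 0, 0, 0))


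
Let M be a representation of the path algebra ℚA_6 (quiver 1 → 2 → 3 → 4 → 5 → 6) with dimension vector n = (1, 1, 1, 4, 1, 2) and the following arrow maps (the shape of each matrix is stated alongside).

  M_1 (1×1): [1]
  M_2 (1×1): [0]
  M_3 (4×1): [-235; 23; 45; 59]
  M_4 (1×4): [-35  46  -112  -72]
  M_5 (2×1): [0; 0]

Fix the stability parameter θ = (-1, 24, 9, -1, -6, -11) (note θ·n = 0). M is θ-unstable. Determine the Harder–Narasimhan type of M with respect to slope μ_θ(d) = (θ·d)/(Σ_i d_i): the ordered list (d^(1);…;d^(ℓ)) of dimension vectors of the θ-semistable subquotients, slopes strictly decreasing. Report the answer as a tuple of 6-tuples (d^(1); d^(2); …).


Via rank(M_{q-1}∘⋯∘M_p): M ≅ I[1,2], I[3,5], I[4,4]^3, I[6,6]^2.
μ_θ-semistable layers: μ^(1)=24; μ^(2)=2/3; μ^(3)=-1; μ^(4)=-11

((0, 1, 0, 0, 0, 0); (0, 0, 1, 1, 1, 0); (1, 0, 0, 3, 0, 0); (0, 0, 0, 0, 0, 2))


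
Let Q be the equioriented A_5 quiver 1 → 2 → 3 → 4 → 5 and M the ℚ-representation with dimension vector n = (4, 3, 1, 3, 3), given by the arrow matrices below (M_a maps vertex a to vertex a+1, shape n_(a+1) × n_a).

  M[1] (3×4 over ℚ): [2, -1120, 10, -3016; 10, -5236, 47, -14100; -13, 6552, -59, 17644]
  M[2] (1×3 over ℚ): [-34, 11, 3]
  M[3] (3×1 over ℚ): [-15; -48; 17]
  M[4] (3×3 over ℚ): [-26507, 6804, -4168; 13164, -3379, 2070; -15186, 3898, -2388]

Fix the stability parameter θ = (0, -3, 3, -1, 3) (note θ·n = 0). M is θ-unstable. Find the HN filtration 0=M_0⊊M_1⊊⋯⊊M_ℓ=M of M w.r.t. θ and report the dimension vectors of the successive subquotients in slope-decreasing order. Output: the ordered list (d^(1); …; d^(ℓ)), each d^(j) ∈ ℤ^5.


Barcode: M ≅ I[1,1]^2, I[1,2], I[1,5], I[2,2], I[4,4], I[4,5], I[5,5]. HN layers by μ_θ (6 steps, strictly decreasing):
  μ^(1)=3; μ^(2)=1; μ^(3)=0; μ^(4)=-1; μ^(5)=-3/2; μ^(6)=-3

((0, 0, 0, 0, 3); (0, 0, 1, 1, 0); (2, 0, 0, 0, 0); (0, 0, 0, 2, 0); (2, 2, 0, 0, 0); (0, 1, 0, 0, 0))
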